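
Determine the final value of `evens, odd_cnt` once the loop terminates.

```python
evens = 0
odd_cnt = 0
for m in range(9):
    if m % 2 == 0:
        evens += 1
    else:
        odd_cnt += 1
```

Let's trace through this code step by step.

Initialize: evens = 0
Initialize: odd_cnt = 0
Entering loop: for m in range(9):
After iteration 1: m = 0, evens = 1, odd_cnt = 0
After iteration 2: m = 1, evens = 1, odd_cnt = 1
After iteration 3: m = 2, evens = 2, odd_cnt = 1
After iteration 4: m = 3, evens = 2, odd_cnt = 2
After iteration 5: m = 4, evens = 3, odd_cnt = 2
After iteration 6: m = 5, evens = 3, odd_cnt = 3
After iteration 7: m = 6, evens = 4, odd_cnt = 3
After iteration 8: m = 7, evens = 4, odd_cnt = 4
After iteration 9: m = 8, evens = 5, odd_cnt = 4
Loop ends.

Final answer: 5, 4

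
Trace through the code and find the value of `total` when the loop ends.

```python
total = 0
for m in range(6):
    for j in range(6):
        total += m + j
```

Let's trace through this code step by step.

Initialize: total = 0
Entering loop: for m in range(6):
After iteration 1: m = 0, total = 15
After iteration 2: m = 1, total = 36
After iteration 3: m = 2, total = 63
After iteration 4: m = 3, total = 96
After iteration 5: m = 4, total = 135
After iteration 6: m = 5, total = 180
Loop ends.

Final answer: 180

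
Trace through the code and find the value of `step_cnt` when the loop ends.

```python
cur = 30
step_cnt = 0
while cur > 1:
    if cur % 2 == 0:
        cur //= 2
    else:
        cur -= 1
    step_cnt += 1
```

Let's trace through this code step by step.

Initialize: cur = 30
Initialize: step_cnt = 0
Entering loop: while cur > 1:
After iteration 1: cur = 15, step_cnt = 1
After iteration 2: cur = 14, step_cnt = 2
After iteration 3: cur = 7, step_cnt = 3
After iteration 4: cur = 6, step_cnt = 4
After iteration 5: cur = 3, step_cnt = 5
After iteration 6: cur = 2, step_cnt = 6
After iteration 7: cur = 1, step_cnt = 7
Loop ends.

Final answer: 7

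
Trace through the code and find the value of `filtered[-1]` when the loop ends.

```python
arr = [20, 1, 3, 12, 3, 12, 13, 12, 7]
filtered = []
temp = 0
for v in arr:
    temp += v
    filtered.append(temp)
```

Let's trace through this code step by step.

Initialize: arr = [20, 1, 3, 12, 3, 12, 13, 12, 7]
Initialize: filtered = []
Initialize: temp = 0
Entering loop: for v in arr:
After iteration 1: v = 20, filtered = [20], temp = 20
After iteration 2: v = 1, filtered = [20, 21], temp = 21
After iteration 3: v = 3, filtered = [20, 21, 24], temp = 24
After iteration 4: v = 12, filtered = [20, 21, 24, 36], temp = 36
After iteration 5: v = 3, filtered = [20, 21, 24, 36, 39], temp = 39
After iteration 6: v = 12, filtered = [20, 21, 24, 36, 39, 51], temp = 51
After iteration 7: v = 13, filtered = [20, 21, 24, 36, 39, 51, 64], temp = 64
After iteration 8: v = 12, filtered = [20, 21, 24, 36, 39, 51, 64, 76], temp = 76
After iteration 9: v = 7, filtered = [20, 21, 24, 36, 39, 51, 64, 76, 83], temp = 83
Loop ends.
filtered[-1] = 83

Final answer: 83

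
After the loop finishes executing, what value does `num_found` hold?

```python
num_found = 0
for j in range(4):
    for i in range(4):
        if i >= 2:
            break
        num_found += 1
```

Let's trace through this code step by step.

Initialize: num_found = 0
Entering loop: for j in range(4):
After iteration 1: j = 0, num_found = 2
After iteration 2: j = 1, num_found = 4
After iteration 3: j = 2, num_found = 6
After iteration 4: j = 3, num_found = 8
Loop ends.

Final answer: 8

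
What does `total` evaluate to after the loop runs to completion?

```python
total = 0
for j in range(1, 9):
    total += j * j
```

Let's trace through this code step by step.

Initialize: total = 0
Entering loop: for j in range(1, 9):
After iteration 1: j = 1, total = 1
After iteration 2: j = 2, total = 5
After iteration 3: j = 3, total = 14
After iteration 4: j = 4, total = 30
After iteration 5: j = 5, total = 55
After iteration 6: j = 6, total = 91
After iteration 7: j = 7, total = 140
After iteration 8: j = 8, total = 204
Loop ends.

Final answer: 204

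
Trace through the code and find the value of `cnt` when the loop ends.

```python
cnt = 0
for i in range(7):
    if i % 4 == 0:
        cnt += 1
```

Let's trace through this code step by step.

Initialize: cnt = 0
Entering loop: for i in range(7):
After iteration 1: i = 0, cnt = 1
After iteration 2: i = 1, cnt = 1
After iteration 3: i = 2, cnt = 1
After iteration 4: i = 3, cnt = 1
After iteration 5: i = 4, cnt = 2
After iteration 6: i = 5, cnt = 2
After iteration 7: i = 6, cnt = 2
Loop ends.

Final answer: 2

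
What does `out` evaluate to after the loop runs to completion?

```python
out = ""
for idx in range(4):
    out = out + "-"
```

Let's trace through this code step by step.

Initialize: out = ''
Entering loop: for idx in range(4):
After iteration 1: idx = 0, out = '-'
After iteration 2: idx = 1, out = '--'
After iteration 3: idx = 2, out = '---'
After iteration 4: idx = 3, out = '----'
Loop ends.

Final answer: '----'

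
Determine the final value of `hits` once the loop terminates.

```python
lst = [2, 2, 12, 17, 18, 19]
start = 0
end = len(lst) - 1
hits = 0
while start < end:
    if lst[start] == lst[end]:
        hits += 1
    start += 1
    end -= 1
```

Let's trace through this code step by step.

Initialize: lst = [2, 2, 12, 17, 18, 19]
Initialize: start = 0
Initialize: end = 5
Initialize: hits = 0
Entering loop: while start < end:
After iteration 1: start = 1, end = 4, hits = 0
After iteration 2: start = 2, end = 3, hits = 0
After iteration 3: start = 3, end = 2, hits = 0
Loop ends.

Final answer: 0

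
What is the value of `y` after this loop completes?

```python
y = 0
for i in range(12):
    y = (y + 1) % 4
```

Let's trace through this code step by step.

Initialize: y = 0
Entering loop: for i in range(12):
After iteration 1: i = 0, y = 1
After iteration 2: i = 1, y = 2
After iteration 3: i = 2, y = 3
After iteration 4: i = 3, y = 0
After iteration 5: i = 4, y = 1
After iteration 6: i = 5, y = 2
After iteration 7: i = 6, y = 3
After iteration 8: i = 7, y = 0
After iteration 9: i = 8, y = 1
After iteration 10: i = 9, y = 2
After iteration 11: i = 10, y = 3
After iteration 12: i = 11, y = 0
Loop ends.

Final answer: 0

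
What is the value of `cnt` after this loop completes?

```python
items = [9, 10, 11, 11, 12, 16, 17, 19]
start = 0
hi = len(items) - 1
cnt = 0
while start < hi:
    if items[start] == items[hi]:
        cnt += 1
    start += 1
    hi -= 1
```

Let's trace through this code step by step.

Initialize: items = [9, 10, 11, 11, 12, 16, 17, 19]
Initialize: start = 0
Initialize: hi = 7
Initialize: cnt = 0
Entering loop: while start < hi:
After iteration 1: start = 1, hi = 6, cnt = 0
After iteration 2: start = 2, hi = 5, cnt = 0
After iteration 3: start = 3, hi = 4, cnt = 0
After iteration 4: start = 4, hi = 3, cnt = 0
Loop ends.

Final answer: 0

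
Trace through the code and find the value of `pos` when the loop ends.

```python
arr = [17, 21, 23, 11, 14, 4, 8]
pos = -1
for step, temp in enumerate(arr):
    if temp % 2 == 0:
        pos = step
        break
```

Let's trace through this code step by step.

Initialize: arr = [17, 21, 23, 11, 14, 4, 8]
Initialize: pos = -1
Entering loop: for step, temp in enumerate(arr):
After iteration 1: step = 0, temp = 17, pos = -1
After iteration 2: step = 1, temp = 21, pos = -1
After iteration 3: step = 2, temp = 23, pos = -1
After iteration 4: step = 3, temp = 11, pos = -1
After iteration 5: step = 4, temp = 14, pos = 4
Loop ends.

Final answer: 4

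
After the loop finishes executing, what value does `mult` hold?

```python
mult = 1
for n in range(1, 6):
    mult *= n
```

Let's trace through this code step by step.

Initialize: mult = 1
Entering loop: for n in range(1, 6):
After iteration 1: n = 1, mult = 1
After iteration 2: n = 2, mult = 2
After iteration 3: n = 3, mult = 6
After iteration 4: n = 4, mult = 24
After iteration 5: n = 5, mult = 120
Loop ends.

Final answer: 120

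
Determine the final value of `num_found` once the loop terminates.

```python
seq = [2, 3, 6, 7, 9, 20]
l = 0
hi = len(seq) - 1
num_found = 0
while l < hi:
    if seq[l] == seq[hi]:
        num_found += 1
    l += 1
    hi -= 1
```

Let's trace through this code step by step.

Initialize: seq = [2, 3, 6, 7, 9, 20]
Initialize: l = 0
Initialize: hi = 5
Initialize: num_found = 0
Entering loop: while l < hi:
After iteration 1: l = 1, hi = 4, num_found = 0
After iteration 2: l = 2, hi = 3, num_found = 0
After iteration 3: l = 3, hi = 2, num_found = 0
Loop ends.

Final answer: 0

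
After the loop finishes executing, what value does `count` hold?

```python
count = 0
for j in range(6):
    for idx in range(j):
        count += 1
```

Let's trace through this code step by step.

Initialize: count = 0
Entering loop: for j in range(6):
After iteration 1: j = 0, count = 0
After iteration 2: j = 1, count = 1, idx = 0
After iteration 3: j = 2, count = 3, idx = 1
After iteration 4: j = 3, count = 6, idx = 2
After iteration 5: j = 4, count = 10, idx = 3
After iteration 6: j = 5, count = 15, idx = 4
Loop ends.

Final answer: 15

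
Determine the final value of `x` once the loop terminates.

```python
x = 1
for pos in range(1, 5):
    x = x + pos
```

Let's trace through this code step by step.

Initialize: x = 1
Entering loop: for pos in range(1, 5):
After iteration 1: pos = 1, x = 2
After iteration 2: pos = 2, x = 4
After iteration 3: pos = 3, x = 7
After iteration 4: pos = 4, x = 11
Loop ends.

Final answer: 11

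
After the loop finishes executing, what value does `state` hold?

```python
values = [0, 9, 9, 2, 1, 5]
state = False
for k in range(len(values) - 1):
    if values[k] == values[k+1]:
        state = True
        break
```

Let's trace through this code step by step.

Initialize: values = [0, 9, 9, 2, 1, 5]
Initialize: state = False
Entering loop: for k in range(len(values) - 1):
After iteration 1: k = 0, state = False
After iteration 2: k = 1, state = True
Loop ends.

Final answer: True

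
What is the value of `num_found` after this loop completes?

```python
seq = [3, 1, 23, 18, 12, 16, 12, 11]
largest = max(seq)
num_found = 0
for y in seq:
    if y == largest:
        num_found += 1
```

Let's trace through this code step by step.

Initialize: seq = [3, 1, 23, 18, 12, 16, 12, 11]
Initialize: largest = 23
Initialize: num_found = 0
Entering loop: for y in seq:
After iteration 1: y = 3, num_found = 0
After iteration 2: y = 1, num_found = 0
After iteration 3: y = 23, num_found = 1
After iteration 4: y = 18, num_found = 1
After iteration 5: y = 12, num_found = 1
After iteration 6: y = 16, num_found = 1
After iteration 7: y = 12, num_found = 1
After iteration 8: y = 11, num_found = 1
Loop ends.

Final answer: 1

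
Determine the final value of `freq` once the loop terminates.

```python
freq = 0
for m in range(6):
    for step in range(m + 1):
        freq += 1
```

Let's trace through this code step by step.

Initialize: freq = 0
Entering loop: for m in range(6):
After iteration 1: m = 0, freq = 1, step = 0
After iteration 2: m = 1, freq = 3, step = 1
After iteration 3: m = 2, freq = 6, step = 2
After iteration 4: m = 3, freq = 10, step = 3
After iteration 5: m = 4, freq = 15, step = 4
After iteration 6: m = 5, freq = 21, step = 5
Loop ends.

Final answer: 21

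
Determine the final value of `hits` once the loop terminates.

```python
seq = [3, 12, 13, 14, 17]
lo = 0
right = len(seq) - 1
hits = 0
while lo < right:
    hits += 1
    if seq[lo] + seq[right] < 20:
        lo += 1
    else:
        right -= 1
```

Let's trace through this code step by step.

Initialize: seq = [3, 12, 13, 14, 17]
Initialize: lo = 0
Initialize: right = 4
Initialize: hits = 0
Entering loop: while lo < right:
After iteration 1: lo = 0, right = 3, hits = 1
After iteration 2: lo = 1, right = 3, hits = 2
After iteration 3: lo = 1, right = 2, hits = 3
After iteration 4: lo = 1, right = 1, hits = 4
Loop ends.

Final answer: 4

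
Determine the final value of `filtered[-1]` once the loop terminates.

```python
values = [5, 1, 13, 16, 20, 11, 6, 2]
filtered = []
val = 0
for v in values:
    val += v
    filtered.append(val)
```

Let's trace through this code step by step.

Initialize: values = [5, 1, 13, 16, 20, 11, 6, 2]
Initialize: filtered = []
Initialize: val = 0
Entering loop: for v in values:
After iteration 1: v = 5, filtered = [5], val = 5
After iteration 2: v = 1, filtered = [5, 6], val = 6
After iteration 3: v = 13, filtered = [5, 6, 19], val = 19
After iteration 4: v = 16, filtered = [5, 6, 19, 35], val = 35
After iteration 5: v = 20, filtered = [5, 6, 19, 35, 55], val = 55
After iteration 6: v = 11, filtered = [5, 6, 19, 35, 55, 66], val = 66
After iteration 7: v = 6, filtered = [5, 6, 19, 35, 55, 66, 72], val = 72
After iteration 8: v = 2, filtered = [5, 6, 19, 35, 55, 66, 72, 74], val = 74
Loop ends.
filtered[-1] = 74

Final answer: 74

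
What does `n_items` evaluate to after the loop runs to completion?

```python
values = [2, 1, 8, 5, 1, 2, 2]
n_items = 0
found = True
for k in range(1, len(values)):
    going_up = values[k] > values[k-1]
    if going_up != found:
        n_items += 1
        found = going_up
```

Let's trace through this code step by step.

Initialize: values = [2, 1, 8, 5, 1, 2, 2]
Initialize: n_items = 0
Initialize: found = True
Entering loop: for k in range(1, len(values)):
After iteration 1: k = 1, n_items = 1, found = False, going_up = False
After iteration 2: k = 2, n_items = 2, found = True, going_up = True
After iteration 3: k = 3, n_items = 3, found = False, going_up = False
After iteration 4: k = 4, n_items = 3, found = False, going_up = False
After iteration 5: k = 5, n_items = 4, found = True, going_up = True
After iteration 6: k = 6, n_items = 5, found = False, going_up = False
Loop ends.

Final answer: 5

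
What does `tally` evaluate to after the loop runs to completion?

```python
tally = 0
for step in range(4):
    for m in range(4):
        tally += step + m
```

Let's trace through this code step by step.

Initialize: tally = 0
Entering loop: for step in range(4):
After iteration 1: step = 0, tally = 6
After iteration 2: step = 1, tally = 16
After iteration 3: step = 2, tally = 30
After iteration 4: step = 3, tally = 48
Loop ends.

Final answer: 48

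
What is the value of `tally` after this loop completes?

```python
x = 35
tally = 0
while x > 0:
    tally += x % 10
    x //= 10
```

Let's trace through this code step by step.

Initialize: x = 35
Initialize: tally = 0
Entering loop: while x > 0:
After iteration 1: x = 3, tally = 5
After iteration 2: x = 0, tally = 8
Loop ends.

Final answer: 8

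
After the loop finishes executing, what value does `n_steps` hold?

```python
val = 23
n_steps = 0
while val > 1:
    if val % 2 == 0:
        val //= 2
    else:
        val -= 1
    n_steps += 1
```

Let's trace through this code step by step.

Initialize: val = 23
Initialize: n_steps = 0
Entering loop: while val > 1:
After iteration 1: val = 22, n_steps = 1
After iteration 2: val = 11, n_steps = 2
After iteration 3: val = 10, n_steps = 3
After iteration 4: val = 5, n_steps = 4
After iteration 5: val = 4, n_steps = 5
After iteration 6: val = 2, n_steps = 6
After iteration 7: val = 1, n_steps = 7
Loop ends.

Final answer: 7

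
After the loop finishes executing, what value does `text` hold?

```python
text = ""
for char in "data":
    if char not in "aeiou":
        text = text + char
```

Let's trace through this code step by step.

Initialize: text = ''
Entering loop: for char in "data":
After iteration 1: char = 'd', text = 'd'
After iteration 2: char = 'a', text = 'd'
After iteration 3: char = 't', text = 'dt'
After iteration 4: char = 'a', text = 'dt'
Loop ends.

Final answer: 'dt'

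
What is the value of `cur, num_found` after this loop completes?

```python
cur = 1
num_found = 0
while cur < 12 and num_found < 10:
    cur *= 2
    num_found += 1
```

Let's trace through this code step by step.

Initialize: cur = 1
Initialize: num_found = 0
Entering loop: while cur < 12 and num_found < 10:
After iteration 1: cur = 2, num_found = 1
After iteration 2: cur = 4, num_found = 2
After iteration 3: cur = 8, num_found = 3
After iteration 4: cur = 16, num_found = 4
Loop ends.

Final answer: 16, 4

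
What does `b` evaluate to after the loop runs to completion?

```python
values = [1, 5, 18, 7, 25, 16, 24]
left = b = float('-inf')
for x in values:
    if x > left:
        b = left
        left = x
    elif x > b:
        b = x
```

Let's trace through this code step by step.

Initialize: values = [1, 5, 18, 7, 25, 16, 24]
Initialize: left = -inf
Initialize: b = -inf
Entering loop: for x in values:
After iteration 1: x = 1, left = 1, b = -inf
After iteration 2: x = 5, left = 5, b = 1
After iteration 3: x = 18, left = 18, b = 5
After iteration 4: x = 7, left = 18, b = 7
After iteration 5: x = 25, left = 25, b = 18
After iteration 6: x = 16, left = 25, b = 18
After iteration 7: x = 24, left = 25, b = 24
Loop ends.

Final answer: 24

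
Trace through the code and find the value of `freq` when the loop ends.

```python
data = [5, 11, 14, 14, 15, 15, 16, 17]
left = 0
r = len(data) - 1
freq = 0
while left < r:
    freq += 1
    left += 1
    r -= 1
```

Let's trace through this code step by step.

Initialize: data = [5, 11, 14, 14, 15, 15, 16, 17]
Initialize: left = 0
Initialize: r = 7
Initialize: freq = 0
Entering loop: while left < r:
After iteration 1: left = 1, r = 6, freq = 1
After iteration 2: left = 2, r = 5, freq = 2
After iteration 3: left = 3, r = 4, freq = 3
After iteration 4: left = 4, r = 3, freq = 4
Loop ends.

Final answer: 4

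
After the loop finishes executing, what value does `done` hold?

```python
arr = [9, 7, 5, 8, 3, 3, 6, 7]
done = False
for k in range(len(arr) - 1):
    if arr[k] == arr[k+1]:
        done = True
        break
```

Let's trace through this code step by step.

Initialize: arr = [9, 7, 5, 8, 3, 3, 6, 7]
Initialize: done = False
Entering loop: for k in range(len(arr) - 1):
After iteration 1: k = 0, done = False
After iteration 2: k = 1, done = False
After iteration 3: k = 2, done = False
After iteration 4: k = 3, done = False
After iteration 5: k = 4, done = True
Loop ends.

Final answer: True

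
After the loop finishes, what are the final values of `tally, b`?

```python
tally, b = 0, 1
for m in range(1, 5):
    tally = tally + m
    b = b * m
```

Let's trace through this code step by step.

Initialize: tally = 0
Initialize: b = 1
Entering loop: for m in range(1, 5):
After iteration 1: m = 1, tally = 1, b = 1
After iteration 2: m = 2, tally = 3, b = 2
After iteration 3: m = 3, tally = 6, b = 6
After iteration 4: m = 4, tally = 10, b = 24
Loop ends.

Final answer: 10, 24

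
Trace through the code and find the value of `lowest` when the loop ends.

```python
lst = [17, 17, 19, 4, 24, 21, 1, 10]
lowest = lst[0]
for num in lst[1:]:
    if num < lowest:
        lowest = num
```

Let's trace through this code step by step.

Initialize: lst = [17, 17, 19, 4, 24, 21, 1, 10]
Initialize: lowest = 17
Entering loop: for num in lst[1:]:
After iteration 1: num = 17, lowest = 17
After iteration 2: num = 19, lowest = 17
After iteration 3: num = 4, lowest = 4
After iteration 4: num = 24, lowest = 4
After iteration 5: num = 21, lowest = 4
After iteration 6: num = 1, lowest = 1
After iteration 7: num = 10, lowest = 1
Loop ends.

Final answer: 1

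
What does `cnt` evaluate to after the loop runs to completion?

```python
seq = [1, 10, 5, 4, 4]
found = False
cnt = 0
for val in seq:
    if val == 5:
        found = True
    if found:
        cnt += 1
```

Let's trace through this code step by step.

Initialize: seq = [1, 10, 5, 4, 4]
Initialize: found = False
Initialize: cnt = 0
Entering loop: for val in seq:
After iteration 1: val = 1, found = False, cnt = 0
After iteration 2: val = 10, found = False, cnt = 0
After iteration 3: val = 5, found = True, cnt = 1
After iteration 4: val = 4, found = True, cnt = 2
After iteration 5: val = 4, found = True, cnt = 3
Loop ends.

Final answer: 3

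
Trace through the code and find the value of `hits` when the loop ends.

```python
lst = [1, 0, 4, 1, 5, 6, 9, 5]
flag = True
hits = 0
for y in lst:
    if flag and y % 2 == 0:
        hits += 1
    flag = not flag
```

Let's trace through this code step by step.

Initialize: lst = [1, 0, 4, 1, 5, 6, 9, 5]
Initialize: flag = True
Initialize: hits = 0
Entering loop: for y in lst:
After iteration 1: y = 1, flag = False, hits = 0
After iteration 2: y = 0, flag = True, hits = 0
After iteration 3: y = 4, flag = False, hits = 1
After iteration 4: y = 1, flag = True, hits = 1
After iteration 5: y = 5, flag = False, hits = 1
After iteration 6: y = 6, flag = True, hits = 1
After iteration 7: y = 9, flag = False, hits = 1
After iteration 8: y = 5, flag = True, hits = 1
Loop ends.

Final answer: 1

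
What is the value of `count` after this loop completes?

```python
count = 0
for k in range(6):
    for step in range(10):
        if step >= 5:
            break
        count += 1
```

Let's trace through this code step by step.

Initialize: count = 0
Entering loop: for k in range(6):
After iteration 1: k = 0, count = 5
After iteration 2: k = 1, count = 10
After iteration 3: k = 2, count = 15
After iteration 4: k = 3, count = 20
After iteration 5: k = 4, count = 25
After iteration 6: k = 5, count = 30
Loop ends.

Final answer: 30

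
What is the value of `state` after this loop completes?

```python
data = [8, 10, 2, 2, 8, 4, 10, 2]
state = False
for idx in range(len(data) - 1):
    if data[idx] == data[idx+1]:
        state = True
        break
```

Let's trace through this code step by step.

Initialize: data = [8, 10, 2, 2, 8, 4, 10, 2]
Initialize: state = False
Entering loop: for idx in range(len(data) - 1):
After iteration 1: idx = 0, state = False
After iteration 2: idx = 1, state = False
After iteration 3: idx = 2, state = True
Loop ends.

Final answer: True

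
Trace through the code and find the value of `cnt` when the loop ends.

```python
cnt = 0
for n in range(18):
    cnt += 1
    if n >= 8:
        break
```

Let's trace through this code step by step.

Initialize: cnt = 0
Entering loop: for n in range(18):
After iteration 1: n = 0, cnt = 1
After iteration 2: n = 1, cnt = 2
After iteration 3: n = 2, cnt = 3
After iteration 4: n = 3, cnt = 4
After iteration 5: n = 4, cnt = 5
After iteration 6: n = 5, cnt = 6
After iteration 7: n = 6, cnt = 7
After iteration 8: n = 7, cnt = 8
After iteration 9: n = 8, cnt = 9
Loop ends.

Final answer: 9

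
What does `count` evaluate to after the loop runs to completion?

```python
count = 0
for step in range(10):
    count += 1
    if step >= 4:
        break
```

Let's trace through this code step by step.

Initialize: count = 0
Entering loop: for step in range(10):
After iteration 1: step = 0, count = 1
After iteration 2: step = 1, count = 2
After iteration 3: step = 2, count = 3
After iteration 4: step = 3, count = 4
After iteration 5: step = 4, count = 5
Loop ends.

Final answer: 5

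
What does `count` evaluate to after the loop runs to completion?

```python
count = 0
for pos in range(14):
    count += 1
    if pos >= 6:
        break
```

Let's trace through this code step by step.

Initialize: count = 0
Entering loop: for pos in range(14):
After iteration 1: pos = 0, count = 1
After iteration 2: pos = 1, count = 2
After iteration 3: pos = 2, count = 3
After iteration 4: pos = 3, count = 4
After iteration 5: pos = 4, count = 5
After iteration 6: pos = 5, count = 6
After iteration 7: pos = 6, count = 7
Loop ends.

Final answer: 7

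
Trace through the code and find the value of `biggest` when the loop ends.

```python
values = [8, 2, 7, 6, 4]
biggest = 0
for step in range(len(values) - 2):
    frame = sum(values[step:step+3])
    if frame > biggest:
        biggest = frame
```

Let's trace through this code step by step.

Initialize: values = [8, 2, 7, 6, 4]
Initialize: biggest = 0
Entering loop: for step in range(len(values) - 2):
After iteration 1: step = 0, biggest = 17, frame = 17
After iteration 2: step = 1, biggest = 17, frame = 15
After iteration 3: step = 2, biggest = 17, frame = 17
Loop ends.

Final answer: 17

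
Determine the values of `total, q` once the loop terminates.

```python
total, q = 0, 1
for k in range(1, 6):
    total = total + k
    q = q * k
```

Let's trace through this code step by step.

Initialize: total = 0
Initialize: q = 1
Entering loop: for k in range(1, 6):
After iteration 1: k = 1, total = 1, q = 1
After iteration 2: k = 2, total = 3, q = 2
After iteration 3: k = 3, total = 6, q = 6
After iteration 4: k = 4, total = 10, q = 24
After iteration 5: k = 5, total = 15, q = 120
Loop ends.

Final answer: 15, 120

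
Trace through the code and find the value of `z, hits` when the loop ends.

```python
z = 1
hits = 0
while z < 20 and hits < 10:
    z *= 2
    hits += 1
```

Let's trace through this code step by step.

Initialize: z = 1
Initialize: hits = 0
Entering loop: while z < 20 and hits < 10:
After iteration 1: z = 2, hits = 1
After iteration 2: z = 4, hits = 2
After iteration 3: z = 8, hits = 3
After iteration 4: z = 16, hits = 4
After iteration 5: z = 32, hits = 5
Loop ends.

Final answer: 32, 5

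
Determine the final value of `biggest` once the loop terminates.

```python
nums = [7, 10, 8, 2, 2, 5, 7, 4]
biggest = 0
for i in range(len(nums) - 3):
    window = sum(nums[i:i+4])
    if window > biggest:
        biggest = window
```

Let's trace through this code step by step.

Initialize: nums = [7, 10, 8, 2, 2, 5, 7, 4]
Initialize: biggest = 0
Entering loop: for i in range(len(nums) - 3):
After iteration 1: i = 0, biggest = 27, window = 27
After iteration 2: i = 1, biggest = 27, window = 22
After iteration 3: i = 2, biggest = 27, window = 17
After iteration 4: i = 3, biggest = 27, window = 16
After iteration 5: i = 4, biggest = 27, window = 18
Loop ends.

Final answer: 27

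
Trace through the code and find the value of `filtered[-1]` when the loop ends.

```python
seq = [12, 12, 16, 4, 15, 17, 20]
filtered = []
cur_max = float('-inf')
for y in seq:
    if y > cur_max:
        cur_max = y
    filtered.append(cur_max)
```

Let's trace through this code step by step.

Initialize: seq = [12, 12, 16, 4, 15, 17, 20]
Initialize: filtered = []
Initialize: cur_max = -inf
Entering loop: for y in seq:
After iteration 1: y = 12, filtered = [12], cur_max = 12
After iteration 2: y = 12, filtered = [12, 12], cur_max = 12
After iteration 3: y = 16, filtered = [12, 12, 16], cur_max = 16
After iteration 4: y = 4, filtered = [12, 12, 16, 16], cur_max = 16
After iteration 5: y = 15, filtered = [12, 12, 16, 16, 16], cur_max = 16
After iteration 6: y = 17, filtered = [12, 12, 16, 16, 16, 17], cur_max = 17
After iteration 7: y = 20, filtered = [12, 12, 16, 16, 16, 17, 20], cur_max = 20
Loop ends.
filtered[-1] = 20

Final answer: 20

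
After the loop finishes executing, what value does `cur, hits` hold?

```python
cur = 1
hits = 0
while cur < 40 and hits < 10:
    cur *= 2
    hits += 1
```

Let's trace through this code step by step.

Initialize: cur = 1
Initialize: hits = 0
Entering loop: while cur < 40 and hits < 10:
After iteration 1: cur = 2, hits = 1
After iteration 2: cur = 4, hits = 2
After iteration 3: cur = 8, hits = 3
After iteration 4: cur = 16, hits = 4
After iteration 5: cur = 32, hits = 5
After iteration 6: cur = 64, hits = 6
Loop ends.

Final answer: 64, 6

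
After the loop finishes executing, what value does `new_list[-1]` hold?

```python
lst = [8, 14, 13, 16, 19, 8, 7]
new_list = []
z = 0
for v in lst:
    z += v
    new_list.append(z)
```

Let's trace through this code step by step.

Initialize: lst = [8, 14, 13, 16, 19, 8, 7]
Initialize: new_list = []
Initialize: z = 0
Entering loop: for v in lst:
After iteration 1: v = 8, new_list = [8], z = 8
After iteration 2: v = 14, new_list = [8, 22], z = 22
After iteration 3: v = 13, new_list = [8, 22, 35], z = 35
After iteration 4: v = 16, new_list = [8, 22, 35, 51], z = 51
After iteration 5: v = 19, new_list = [8, 22, 35, 51, 70], z = 70
After iteration 6: v = 8, new_list = [8, 22, 35, 51, 70, 78], z = 78
After iteration 7: v = 7, new_list = [8, 22, 35, 51, 70, 78, 85], z = 85
Loop ends.
new_list[-1] = 85

Final answer: 85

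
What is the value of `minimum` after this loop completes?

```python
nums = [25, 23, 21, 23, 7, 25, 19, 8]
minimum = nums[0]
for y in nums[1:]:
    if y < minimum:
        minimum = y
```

Let's trace through this code step by step.

Initialize: nums = [25, 23, 21, 23, 7, 25, 19, 8]
Initialize: minimum = 25
Entering loop: for y in nums[1:]:
After iteration 1: y = 23, minimum = 23
After iteration 2: y = 21, minimum = 21
After iteration 3: y = 23, minimum = 21
After iteration 4: y = 7, minimum = 7
After iteration 5: y = 25, minimum = 7
After iteration 6: y = 19, minimum = 7
After iteration 7: y = 8, minimum = 7
Loop ends.

Final answer: 7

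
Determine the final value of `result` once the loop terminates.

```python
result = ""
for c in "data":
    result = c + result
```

Let's trace through this code step by step.

Initialize: result = ''
Entering loop: for c in "data":
After iteration 1: c = 'd', result = 'd'
After iteration 2: c = 'a', result = 'ad'
After iteration 3: c = 't', result = 'tad'
After iteration 4: c = 'a', result = 'atad'
Loop ends.

Final answer: 'atad'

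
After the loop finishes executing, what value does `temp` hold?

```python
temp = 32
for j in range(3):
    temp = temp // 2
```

Let's trace through this code step by step.

Initialize: temp = 32
Entering loop: for j in range(3):
After iteration 1: j = 0, temp = 16
After iteration 2: j = 1, temp = 8
After iteration 3: j = 2, temp = 4
Loop ends.

Final answer: 4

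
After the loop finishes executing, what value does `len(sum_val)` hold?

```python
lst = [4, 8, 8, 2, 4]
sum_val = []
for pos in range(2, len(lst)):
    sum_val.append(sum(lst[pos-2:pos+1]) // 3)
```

Let's trace through this code step by step.

Initialize: lst = [4, 8, 8, 2, 4]
Initialize: sum_val = []
Entering loop: for pos in range(2, len(lst)):
After iteration 1: pos = 2, sum_val = [6]
After iteration 2: pos = 3, sum_val = [6, 6]
After iteration 3: pos = 4, sum_val = [6, 6, 4]
Loop ends.
len(sum_val) = 3

Final answer: 3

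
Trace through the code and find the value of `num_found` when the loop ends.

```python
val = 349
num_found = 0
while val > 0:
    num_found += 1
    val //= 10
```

Let's trace through this code step by step.

Initialize: val = 349
Initialize: num_found = 0
Entering loop: while val > 0:
After iteration 1: val = 34, num_found = 1
After iteration 2: val = 3, num_found = 2
After iteration 3: val = 0, num_found = 3
Loop ends.

Final answer: 3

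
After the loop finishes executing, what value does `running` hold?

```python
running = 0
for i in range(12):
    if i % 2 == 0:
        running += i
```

Let's trace through this code step by step.

Initialize: running = 0
Entering loop: for i in range(12):
After iteration 1: i = 0, running = 0
After iteration 2: i = 1, running = 0
After iteration 3: i = 2, running = 2
After iteration 4: i = 3, running = 2
After iteration 5: i = 4, running = 6
After iteration 6: i = 5, running = 6
After iteration 7: i = 6, running = 12
After iteration 8: i = 7, running = 12
After iteration 9: i = 8, running = 20
After iteration 10: i = 9, running = 20
After iteration 11: i = 10, running = 30
After iteration 12: i = 11, running = 30
Loop ends.

Final answer: 30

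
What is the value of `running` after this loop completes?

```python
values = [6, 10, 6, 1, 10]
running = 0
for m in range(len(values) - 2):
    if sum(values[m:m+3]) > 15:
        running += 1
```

Let's trace through this code step by step.

Initialize: values = [6, 10, 6, 1, 10]
Initialize: running = 0
Entering loop: for m in range(len(values) - 2):
After iteration 1: m = 0, running = 1
After iteration 2: m = 1, running = 2
After iteration 3: m = 2, running = 3
Loop ends.

Final answer: 3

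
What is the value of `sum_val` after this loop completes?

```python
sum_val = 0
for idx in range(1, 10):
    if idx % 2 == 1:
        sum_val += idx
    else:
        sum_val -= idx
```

Let's trace through this code step by step.

Initialize: sum_val = 0
Entering loop: for idx in range(1, 10):
After iteration 1: idx = 1, sum_val = 1
After iteration 2: idx = 2, sum_val = -1
After iteration 3: idx = 3, sum_val = 2
After iteration 4: idx = 4, sum_val = -2
After iteration 5: idx = 5, sum_val = 3
After iteration 6: idx = 6, sum_val = -3
After iteration 7: idx = 7, sum_val = 4
After iteration 8: idx = 8, sum_val = -4
After iteration 9: idx = 9, sum_val = 5
Loop ends.

Final answer: 5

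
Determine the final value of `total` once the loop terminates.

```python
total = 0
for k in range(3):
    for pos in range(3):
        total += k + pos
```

Let's trace through this code step by step.

Initialize: total = 0
Entering loop: for k in range(3):
After iteration 1: k = 0, total = 3
After iteration 2: k = 1, total = 9
After iteration 3: k = 2, total = 18
Loop ends.

Final answer: 18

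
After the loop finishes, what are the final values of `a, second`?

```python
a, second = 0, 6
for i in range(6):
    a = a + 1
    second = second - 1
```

Let's trace through this code step by step.

Initialize: a = 0
Initialize: second = 6
Entering loop: for i in range(6):
After iteration 1: i = 0, a = 1, second = 5
After iteration 2: i = 1, a = 2, second = 4
After iteration 3: i = 2, a = 3, second = 3
After iteration 4: i = 3, a = 4, second = 2
After iteration 5: i = 4, a = 5, second = 1
After iteration 6: i = 5, a = 6, second = 0
Loop ends.

Final answer: 6, 0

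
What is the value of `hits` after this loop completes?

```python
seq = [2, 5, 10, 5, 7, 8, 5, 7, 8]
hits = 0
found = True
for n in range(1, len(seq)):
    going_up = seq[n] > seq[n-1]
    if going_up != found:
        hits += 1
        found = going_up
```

Let's trace through this code step by step.

Initialize: seq = [2, 5, 10, 5, 7, 8, 5, 7, 8]
Initialize: hits = 0
Initialize: found = True
Entering loop: for n in range(1, len(seq)):
After iteration 1: n = 1, hits = 0, found = True, going_up = True
After iteration 2: n = 2, hits = 0, found = True, going_up = True
After iteration 3: n = 3, hits = 1, found = False, going_up = False
After iteration 4: n = 4, hits = 2, found = True, going_up = True
After iteration 5: n = 5, hits = 2, found = True, going_up = True
After iteration 6: n = 6, hits = 3, found = False, going_up = False
After iteration 7: n = 7, hits = 4, found = True, going_up = True
After iteration 8: n = 8, hits = 4, found = True, going_up = True
Loop ends.

Final answer: 4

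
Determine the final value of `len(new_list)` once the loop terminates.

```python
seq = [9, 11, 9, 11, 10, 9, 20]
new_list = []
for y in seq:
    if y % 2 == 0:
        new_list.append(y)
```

Let's trace through this code step by step.

Initialize: seq = [9, 11, 9, 11, 10, 9, 20]
Initialize: new_list = []
Entering loop: for y in seq:
After iteration 1: y = 9, new_list = []
After iteration 2: y = 11, new_list = []
After iteration 3: y = 9, new_list = []
After iteration 4: y = 11, new_list = []
After iteration 5: y = 10, new_list = [10]
After iteration 6: y = 9, new_list = [10]
After iteration 7: y = 20, new_list = [10, 20]
Loop ends.
len(new_list) = 2

Final answer: 2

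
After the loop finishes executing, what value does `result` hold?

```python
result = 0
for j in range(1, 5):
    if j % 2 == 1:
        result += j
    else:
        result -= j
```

Let's trace through this code step by step.

Initialize: result = 0
Entering loop: for j in range(1, 5):
After iteration 1: j = 1, result = 1
After iteration 2: j = 2, result = -1
After iteration 3: j = 3, result = 2
After iteration 4: j = 4, result = -2
Loop ends.

Final answer: -2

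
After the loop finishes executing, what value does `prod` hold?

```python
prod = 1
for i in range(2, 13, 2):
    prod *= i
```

Let's trace through this code step by step.

Initialize: prod = 1
Entering loop: for i in range(2, 13, 2):
After iteration 1: i = 2, prod = 2
After iteration 2: i = 4, prod = 8
After iteration 3: i = 6, prod = 48
After iteration 4: i = 8, prod = 384
After iteration 5: i = 10, prod = 3840
After iteration 6: i = 12, prod = 46080
Loop ends.

Final answer: 46080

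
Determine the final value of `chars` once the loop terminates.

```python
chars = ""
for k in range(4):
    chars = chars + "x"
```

Let's trace through this code step by step.

Initialize: chars = ''
Entering loop: for k in range(4):
After iteration 1: k = 0, chars = 'x'
After iteration 2: k = 1, chars = 'xx'
After iteration 3: k = 2, chars = 'xxx'
After iteration 4: k = 3, chars = 'xxxx'
Loop ends.

Final answer: 'xxxx'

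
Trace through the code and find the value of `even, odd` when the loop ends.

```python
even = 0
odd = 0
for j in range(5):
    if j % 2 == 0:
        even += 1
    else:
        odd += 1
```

Let's trace through this code step by step.

Initialize: even = 0
Initialize: odd = 0
Entering loop: for j in range(5):
After iteration 1: j = 0, even = 1, odd = 0
After iteration 2: j = 1, even = 1, odd = 1
After iteration 3: j = 2, even = 2, odd = 1
After iteration 4: j = 3, even = 2, odd = 2
After iteration 5: j = 4, even = 3, odd = 2
Loop ends.

Final answer: 3, 2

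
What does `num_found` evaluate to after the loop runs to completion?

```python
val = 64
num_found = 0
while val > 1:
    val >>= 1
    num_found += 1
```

Let's trace through this code step by step.

Initialize: val = 64
Initialize: num_found = 0
Entering loop: while val > 1:
After iteration 1: val = 32, num_found = 1
After iteration 2: val = 16, num_found = 2
After iteration 3: val = 8, num_found = 3
After iteration 4: val = 4, num_found = 4
After iteration 5: val = 2, num_found = 5
After iteration 6: val = 1, num_found = 6
Loop ends.

Final answer: 6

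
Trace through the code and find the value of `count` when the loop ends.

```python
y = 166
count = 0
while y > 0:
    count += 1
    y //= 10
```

Let's trace through this code step by step.

Initialize: y = 166
Initialize: count = 0
Entering loop: while y > 0:
After iteration 1: y = 16, count = 1
After iteration 2: y = 1, count = 2
After iteration 3: y = 0, count = 3
Loop ends.

Final answer: 3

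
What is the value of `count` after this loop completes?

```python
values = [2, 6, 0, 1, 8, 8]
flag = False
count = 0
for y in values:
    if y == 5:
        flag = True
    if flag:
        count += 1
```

Let's trace through this code step by step.

Initialize: values = [2, 6, 0, 1, 8, 8]
Initialize: flag = False
Initialize: count = 0
Entering loop: for y in values:
After iteration 1: y = 2, count = 0
After iteration 2: y = 6, count = 0
After iteration 3: y = 0, count = 0
After iteration 4: y = 1, count = 0
After iteration 5: y = 8, count = 0
After iteration 6: y = 8, count = 0
Loop ends.

Final answer: 0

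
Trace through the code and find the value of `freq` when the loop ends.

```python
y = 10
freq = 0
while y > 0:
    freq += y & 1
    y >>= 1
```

Let's trace through this code step by step.

Initialize: y = 10
Initialize: freq = 0
Entering loop: while y > 0:
After iteration 1: y = 5, freq = 0
After iteration 2: y = 2, freq = 1
After iteration 3: y = 1, freq = 1
After iteration 4: y = 0, freq = 2
Loop ends.

Final answer: 2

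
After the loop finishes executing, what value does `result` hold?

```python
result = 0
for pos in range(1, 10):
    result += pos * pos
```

Let's trace through this code step by step.

Initialize: result = 0
Entering loop: for pos in range(1, 10):
After iteration 1: pos = 1, result = 1
After iteration 2: pos = 2, result = 5
After iteration 3: pos = 3, result = 14
After iteration 4: pos = 4, result = 30
After iteration 5: pos = 5, result = 55
After iteration 6: pos = 6, result = 91
After iteration 7: pos = 7, result = 140
After iteration 8: pos = 8, result = 204
After iteration 9: pos = 9, result = 285
Loop ends.

Final answer: 285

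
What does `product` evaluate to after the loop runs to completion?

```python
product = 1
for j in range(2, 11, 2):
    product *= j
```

Let's trace through this code step by step.

Initialize: product = 1
Entering loop: for j in range(2, 11, 2):
After iteration 1: j = 2, product = 2
After iteration 2: j = 4, product = 8
After iteration 3: j = 6, product = 48
After iteration 4: j = 8, product = 384
After iteration 5: j = 10, product = 3840
Loop ends.

Final answer: 3840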